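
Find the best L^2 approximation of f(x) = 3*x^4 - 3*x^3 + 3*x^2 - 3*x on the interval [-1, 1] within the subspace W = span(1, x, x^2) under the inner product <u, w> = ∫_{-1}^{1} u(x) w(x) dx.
g(x) = 39*x^2/7 - 24*x/5 - 9/35

The best approximation g ∈ W is the orthogonal projection of f onto W. Writing g = a_0 + a_1 x + a_2 x^2, the coefficients solve the normal equations G · a = b where
  G_{ij} = <φ_i, φ_j> and b_i = <f, φ_i>, with φ_0 = 1, φ_1 = x, φ_2 = x^2.
G =
  [2, 0, 2/3]
  [0, 2/3, 0]
  [2/3, 0, 2/5],
b = (16/5, -16/5, 72/35).
Solving gives a_0 = -9/35, a_1 = -24/5, a_2 = 39/7, so
  g(x) = 39*x^2/7 - 24*x/5 - 9/35.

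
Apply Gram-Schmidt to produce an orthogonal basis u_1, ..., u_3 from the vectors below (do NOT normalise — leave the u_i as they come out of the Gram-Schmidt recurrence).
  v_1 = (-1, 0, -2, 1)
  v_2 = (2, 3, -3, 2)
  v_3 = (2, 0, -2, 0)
Orthogonal basis:
  u_1 = (-1, 0, -2, 1)
  u_2 = (3, 3, -1, 1)
  u_3 = (17/15, -6/5, -14/15, -11/15)

Apply the Gram-Schmidt recurrence
  u_1 = v_1
  u_i = v_i − Σ_{j<i} ((v_i · u_j) / (u_j · u_j)) · u_j.

Step by step this gives:
  u_1 = (-1, 0, -2, 1)
  u_2 = (3, 3, -1, 1)
  u_3 = (17/15, -6/5, -14/15, -11/15)

Orthogonality check:
  u_2 · u_1 = 0 (should be 0)
  u_3 · u_1 = 0 (should be 0)
  u_3 · u_2 = 0 (should be 0)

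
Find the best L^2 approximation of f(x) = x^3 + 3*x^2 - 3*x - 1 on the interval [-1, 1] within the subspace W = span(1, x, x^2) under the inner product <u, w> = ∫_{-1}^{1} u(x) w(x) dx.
g(x) = 3*x^2 - 12*x/5 - 1

The best approximation g ∈ W is the orthogonal projection of f onto W. Writing g = a_0 + a_1 x + a_2 x^2, the coefficients solve the normal equations G · a = b where
  G_{ij} = <φ_i, φ_j> and b_i = <f, φ_i>, with φ_0 = 1, φ_1 = x, φ_2 = x^2.
G =
  [2, 0, 2/3]
  [0, 2/3, 0]
  [2/3, 0, 2/5],
b = (0, -8/5, 8/15).
Solving gives a_0 = -1, a_1 = -12/5, a_2 = 3, so
  g(x) = 3*x^2 - 12*x/5 - 1.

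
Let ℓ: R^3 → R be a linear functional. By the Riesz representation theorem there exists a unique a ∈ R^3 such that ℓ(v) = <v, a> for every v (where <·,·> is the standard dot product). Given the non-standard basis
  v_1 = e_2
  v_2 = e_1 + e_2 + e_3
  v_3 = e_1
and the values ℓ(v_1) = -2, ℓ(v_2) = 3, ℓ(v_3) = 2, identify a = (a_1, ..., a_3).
a = (2, -2, 3)

Write a = (a_1, ..., a_3) in the standard basis. For each basis vector v_i, ℓ(v_i) = <v_i, a> is a linear equation in the a_j's. Collect the n equations into a matrix system V a = ℓ, where row i of V is v_i (expressed in the standard basis). Since V is invertible (lower-triangular with 1s on the diagonal, up to permutation), solve by back-substitution:
  V =
[[0, 1, 0],
 [1, 1, 1],
 [1, 0, 0]]
  V a = (-2, 3, 2)
Solving gives a = (2, -2, 3).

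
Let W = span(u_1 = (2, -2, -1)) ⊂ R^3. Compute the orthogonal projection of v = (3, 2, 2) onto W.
proj_W(v) = (0, 0, 0)

Set up U = [u_1 | ... | u_1] ∈ R^(3×1). The projector onto W = col(U) is P = U (U^T U)^(-1) U^T.
Compute U^T U =
  [9],
and U^T v = (0).
Solve U^T U · c = U^T v for the coefficients: c = (0). The projection is proj_W(v) = U c.
Check: (v - proj_W(v)) · u_1 = 0  (should be 0).
Result: proj_W(v) = (0, 0, 0).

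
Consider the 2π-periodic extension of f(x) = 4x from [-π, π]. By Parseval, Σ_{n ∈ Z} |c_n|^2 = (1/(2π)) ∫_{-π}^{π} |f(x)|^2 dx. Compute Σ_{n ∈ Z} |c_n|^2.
Σ |c_n|^2 = 16π^2/3

Expand and integrate term by term over [-π, π]:
  ∫ (4x)^2 dx = 16·(2π^3/3); ∫ 2·4·(0)·x dx = 0 (odd integrand); ∫ 0^2 dx = 0·2π.
So (1/(2π)) ∫_{-π}^{π} (4x)^2 dx = 16π^2/3 + 0 = 16π^2/3.
Parseval ⇒ Σ |c_n|^2 = 16π^2/3.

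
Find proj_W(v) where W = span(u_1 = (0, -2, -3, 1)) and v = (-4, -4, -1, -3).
proj_W(v) = (0, -8/7, -12/7, 4/7)

Set up U = [u_1 | ... | u_1] ∈ R^(4×1). The projector onto W = col(U) is P = U (U^T U)^(-1) U^T.
Compute U^T U =
  [14],
and U^T v = (8).
Solve U^T U · c = U^T v for the coefficients: c = (4/7). The projection is proj_W(v) = U c.
Check: (v - proj_W(v)) · u_1 = 0  (should be 0).
Result: proj_W(v) = (0, -8/7, -12/7, 4/7).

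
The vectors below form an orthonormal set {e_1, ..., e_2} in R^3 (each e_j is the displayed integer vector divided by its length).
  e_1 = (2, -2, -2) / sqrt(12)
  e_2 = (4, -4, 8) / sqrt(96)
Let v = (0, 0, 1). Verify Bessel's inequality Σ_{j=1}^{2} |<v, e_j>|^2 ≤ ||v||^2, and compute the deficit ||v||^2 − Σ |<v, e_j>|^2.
Σ |<v, e_j>|^2 = 1; ||v||^2 = 1; deficit = 0

Write each e_j = u_j / sqrt(<u_j, u_j>) where u_j is the displayed integer vector. Then <v, e_j> = <v, u_j> / sqrt(<u_j, u_j>), so |<v, e_j>|^2 = <v, u_j>^2 / <u_j, u_j>.
Coefficients: <v, e_1> = -2/sqrt(12), <v, e_2> = 8/sqrt(96).
Square and sum: Σ |<v, e_j>|^2 = 1.
Compute ||v||^2 = v·v = 1.
Deficit = 1 − 1 = 0 ≥ 0, confirming Bessel's inequality. (The deficit equals ||v − Σ <v,e_j> e_j||^2, the squared distance from v to span{e_j}.)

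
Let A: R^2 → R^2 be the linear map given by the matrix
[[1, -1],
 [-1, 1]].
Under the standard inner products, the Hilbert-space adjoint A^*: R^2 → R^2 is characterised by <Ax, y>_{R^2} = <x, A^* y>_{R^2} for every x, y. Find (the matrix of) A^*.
A^* = A^T =
[[1, -1],
 [-1, 1]]

For real matrices with standard dot products, the defining identity <Ax, y> = <x, A^* y> gives (Ax)^T y = x^T (A^*) y, i.e. x^T A^T y = x^T (A^*) y. Since this holds for all x, y, we must have A^* = A^T. Therefore
A^* =
[[1, -1],
 [-1, 1]].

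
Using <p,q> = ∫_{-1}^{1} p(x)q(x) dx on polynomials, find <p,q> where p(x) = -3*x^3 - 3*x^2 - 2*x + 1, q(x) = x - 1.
<p,q> = -38/15

Expand the product: p(x)·q(x) = -3*x^4 + x^2 + 3*x - 1.
∫_{-1}^{1} of each monomial x^k gives [2/(k+1) if k even, 0 if k odd]. Integrating term-by-term (or equivalently evaluating the antiderivative F(x) = -3*x^5/5 + x^3/3 + 3*x^2/2 - x at the endpoints):
  F(1) − F(−1) = 7/30 − (83/30) = -38/15.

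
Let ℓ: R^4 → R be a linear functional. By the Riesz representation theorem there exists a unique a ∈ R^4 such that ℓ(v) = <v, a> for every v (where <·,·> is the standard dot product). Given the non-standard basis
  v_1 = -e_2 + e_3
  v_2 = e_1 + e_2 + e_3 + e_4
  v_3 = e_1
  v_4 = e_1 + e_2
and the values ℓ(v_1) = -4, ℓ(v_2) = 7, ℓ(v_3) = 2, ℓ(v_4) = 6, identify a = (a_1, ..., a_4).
a = (2, 4, 0, 1)

Write a = (a_1, ..., a_4) in the standard basis. For each basis vector v_i, ℓ(v_i) = <v_i, a> is a linear equation in the a_j's. Collect the n equations into a matrix system V a = ℓ, where row i of V is v_i (expressed in the standard basis). Since V is invertible (lower-triangular with 1s on the diagonal, up to permutation), solve by back-substitution:
  V =
[[0, -1, 1, 0],
 [1, 1, 1, 1],
 [1, 0, 0, 0],
 [1, 1, 0, 0]]
  V a = (-4, 7, 2, 6)
Solving gives a = (2, 4, 0, 1).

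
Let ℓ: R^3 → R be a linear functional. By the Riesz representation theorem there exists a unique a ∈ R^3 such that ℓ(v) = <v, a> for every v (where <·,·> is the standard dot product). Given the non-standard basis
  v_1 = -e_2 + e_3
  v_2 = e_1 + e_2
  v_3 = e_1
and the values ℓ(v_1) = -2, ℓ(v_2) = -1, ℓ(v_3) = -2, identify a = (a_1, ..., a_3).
a = (-2, 1, -1)

Write a = (a_1, ..., a_3) in the standard basis. For each basis vector v_i, ℓ(v_i) = <v_i, a> is a linear equation in the a_j's. Collect the n equations into a matrix system V a = ℓ, where row i of V is v_i (expressed in the standard basis). Since V is invertible (lower-triangular with 1s on the diagonal, up to permutation), solve by back-substitution:
  V =
[[0, -1, 1],
 [1, 1, 0],
 [1, 0, 0]]
  V a = (-2, -1, -2)
Solving gives a = (-2, 1, -1).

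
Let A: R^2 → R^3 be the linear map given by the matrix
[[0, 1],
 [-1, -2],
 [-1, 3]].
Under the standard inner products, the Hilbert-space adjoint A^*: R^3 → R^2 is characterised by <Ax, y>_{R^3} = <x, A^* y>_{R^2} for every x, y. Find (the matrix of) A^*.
A^* = A^T =
[[0, -1, -1],
 [1, -2, 3]]

For real matrices with standard dot products, the defining identity <Ax, y> = <x, A^* y> gives (Ax)^T y = x^T (A^*) y, i.e. x^T A^T y = x^T (A^*) y. Since this holds for all x, y, we must have A^* = A^T. Therefore
A^* =
[[0, -1, -1],
 [1, -2, 3]].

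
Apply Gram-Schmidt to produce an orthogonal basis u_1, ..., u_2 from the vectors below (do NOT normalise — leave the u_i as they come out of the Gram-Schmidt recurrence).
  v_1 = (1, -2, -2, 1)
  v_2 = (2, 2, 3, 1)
Orthogonal basis:
  u_1 = (1, -2, -2, 1)
  u_2 = (27/10, 3/5, 8/5, 17/10)

Apply the Gram-Schmidt recurrence
  u_1 = v_1
  u_i = v_i − Σ_{j<i} ((v_i · u_j) / (u_j · u_j)) · u_j.

Step by step this gives:
  u_1 = (1, -2, -2, 1)
  u_2 = (27/10, 3/5, 8/5, 17/10)

Orthogonality check:
  u_2 · u_1 = 0 (should be 0)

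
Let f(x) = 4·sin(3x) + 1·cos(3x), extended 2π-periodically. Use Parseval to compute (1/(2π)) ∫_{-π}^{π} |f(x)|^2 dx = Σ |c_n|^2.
Σ |c_n|^2 = 17/2

Expand |f|^2 and use orthogonality of {sin(nx), cos(mx)} on [-π, π]:
  ∫_{-π}^{π} sin(nx)^2 dx = π, ∫ cos(mx)^2 dx = π, and cross terms integrate to 0.
So ∫_{-π}^{π} f(x)^2 dx = 4^2 · π + 1^2 · π = (16 + 1)π.
Divide by 2π: (16 + 1)/2 = 17/2.
By Parseval, this equals Σ |c_n|^2.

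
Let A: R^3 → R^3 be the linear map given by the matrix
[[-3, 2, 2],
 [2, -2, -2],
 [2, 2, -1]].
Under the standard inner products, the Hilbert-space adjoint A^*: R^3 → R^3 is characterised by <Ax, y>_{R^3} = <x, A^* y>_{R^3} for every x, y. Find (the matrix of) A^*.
A^* = A^T =
[[-3, 2, 2],
 [2, -2, 2],
 [2, -2, -1]]

For real matrices with standard dot products, the defining identity <Ax, y> = <x, A^* y> gives (Ax)^T y = x^T (A^*) y, i.e. x^T A^T y = x^T (A^*) y. Since this holds for all x, y, we must have A^* = A^T. Therefore
A^* =
[[-3, 2, 2],
 [2, -2, 2],
 [2, -2, -1]].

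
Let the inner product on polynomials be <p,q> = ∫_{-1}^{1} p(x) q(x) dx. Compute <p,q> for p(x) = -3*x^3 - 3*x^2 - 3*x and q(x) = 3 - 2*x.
<p,q> = 2/5

Expand the product: p(x)·q(x) = 6*x^4 - 3*x^3 - 3*x^2 - 9*x.
∫_{-1}^{1} of each monomial x^k gives [2/(k+1) if k even, 0 if k odd]. Integrating term-by-term (or equivalently evaluating the antiderivative F(x) = 6*x^5/5 - 3*x^4/4 - x^3 - 9*x^2/2 at the endpoints):
  F(1) − F(−1) = -101/20 − (-109/20) = 2/5.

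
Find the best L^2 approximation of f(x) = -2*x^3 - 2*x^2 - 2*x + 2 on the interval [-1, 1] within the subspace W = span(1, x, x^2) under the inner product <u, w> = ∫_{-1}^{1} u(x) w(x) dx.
g(x) = -2*x^2 - 16*x/5 + 2

The best approximation g ∈ W is the orthogonal projection of f onto W. Writing g = a_0 + a_1 x + a_2 x^2, the coefficients solve the normal equations G · a = b where
  G_{ij} = <φ_i, φ_j> and b_i = <f, φ_i>, with φ_0 = 1, φ_1 = x, φ_2 = x^2.
G =
  [2, 0, 2/3]
  [0, 2/3, 0]
  [2/3, 0, 2/5],
b = (8/3, -32/15, 8/15).
Solving gives a_0 = 2, a_1 = -16/5, a_2 = -2, so
  g(x) = -2*x^2 - 16*x/5 + 2.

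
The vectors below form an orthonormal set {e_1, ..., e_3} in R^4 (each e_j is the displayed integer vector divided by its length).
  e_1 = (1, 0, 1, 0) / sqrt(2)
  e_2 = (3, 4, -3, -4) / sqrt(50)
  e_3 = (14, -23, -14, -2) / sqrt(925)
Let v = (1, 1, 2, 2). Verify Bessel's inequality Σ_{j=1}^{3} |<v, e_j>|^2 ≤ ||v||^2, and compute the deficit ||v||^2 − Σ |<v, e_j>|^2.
Σ |<v, e_j>|^2 = 270/37; ||v||^2 = 10; deficit = 100/37

Write each e_j = u_j / sqrt(<u_j, u_j>) where u_j is the displayed integer vector. Then <v, e_j> = <v, u_j> / sqrt(<u_j, u_j>), so |<v, e_j>|^2 = <v, u_j>^2 / <u_j, u_j>.
Coefficients: <v, e_1> = 3/sqrt(2), <v, e_2> = -7/sqrt(50), <v, e_3> = -41/sqrt(925).
Square and sum: Σ |<v, e_j>|^2 = 270/37.
Compute ||v||^2 = v·v = 10.
Deficit = 10 − 270/37 = 100/37 ≥ 0, confirming Bessel's inequality. (The deficit equals ||v − Σ <v,e_j> e_j||^2, the squared distance from v to span{e_j}.)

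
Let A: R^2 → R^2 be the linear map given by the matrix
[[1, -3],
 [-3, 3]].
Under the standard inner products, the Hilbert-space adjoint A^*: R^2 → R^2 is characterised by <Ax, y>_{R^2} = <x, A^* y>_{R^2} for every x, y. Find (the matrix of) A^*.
A^* = A^T =
[[1, -3],
 [-3, 3]]

For real matrices with standard dot products, the defining identity <Ax, y> = <x, A^* y> gives (Ax)^T y = x^T (A^*) y, i.e. x^T A^T y = x^T (A^*) y. Since this holds for all x, y, we must have A^* = A^T. Therefore
A^* =
[[1, -3],
 [-3, 3]].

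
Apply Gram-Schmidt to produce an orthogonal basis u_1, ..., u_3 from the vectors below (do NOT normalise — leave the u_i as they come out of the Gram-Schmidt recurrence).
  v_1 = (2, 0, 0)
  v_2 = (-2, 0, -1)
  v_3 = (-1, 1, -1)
Orthogonal basis:
  u_1 = (2, 0, 0)
  u_2 = (0, 0, -1)
  u_3 = (0, 1, 0)

Apply the Gram-Schmidt recurrence
  u_1 = v_1
  u_i = v_i − Σ_{j<i} ((v_i · u_j) / (u_j · u_j)) · u_j.

Step by step this gives:
  u_1 = (2, 0, 0)
  u_2 = (0, 0, -1)
  u_3 = (0, 1, 0)

Orthogonality check:
  u_2 · u_1 = 0 (should be 0)
  u_3 · u_1 = 0 (should be 0)
  u_3 · u_2 = 0 (should be 0)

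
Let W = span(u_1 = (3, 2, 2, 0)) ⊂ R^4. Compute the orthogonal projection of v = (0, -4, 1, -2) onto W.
proj_W(v) = (-18/17, -12/17, -12/17, 0)

Set up U = [u_1 | ... | u_1] ∈ R^(4×1). The projector onto W = col(U) is P = U (U^T U)^(-1) U^T.
Compute U^T U =
  [17],
and U^T v = (-6).
Solve U^T U · c = U^T v for the coefficients: c = (-6/17). The projection is proj_W(v) = U c.
Check: (v - proj_W(v)) · u_1 = 0  (should be 0).
Result: proj_W(v) = (-18/17, -12/17, -12/17, 0).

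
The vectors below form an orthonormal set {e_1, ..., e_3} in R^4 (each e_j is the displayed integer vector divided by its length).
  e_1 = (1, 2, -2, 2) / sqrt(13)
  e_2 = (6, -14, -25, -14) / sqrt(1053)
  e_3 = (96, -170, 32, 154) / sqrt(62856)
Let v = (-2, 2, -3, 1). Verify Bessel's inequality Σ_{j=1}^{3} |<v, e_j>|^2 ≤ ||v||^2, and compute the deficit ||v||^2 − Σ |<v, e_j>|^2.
Σ |<v, e_j>|^2 = 2267/194; ||v||^2 = 18; deficit = 1225/194

Write each e_j = u_j / sqrt(<u_j, u_j>) where u_j is the displayed integer vector. Then <v, e_j> = <v, u_j> / sqrt(<u_j, u_j>), so |<v, e_j>|^2 = <v, u_j>^2 / <u_j, u_j>.
Coefficients: <v, e_1> = 10/sqrt(13), <v, e_2> = 21/sqrt(1053), <v, e_3> = -474/sqrt(62856).
Square and sum: Σ |<v, e_j>|^2 = 2267/194.
Compute ||v||^2 = v·v = 18.
Deficit = 18 − 2267/194 = 1225/194 ≥ 0, confirming Bessel's inequality. (The deficit equals ||v − Σ <v,e_j> e_j||^2, the squared distance from v to span{e_j}.)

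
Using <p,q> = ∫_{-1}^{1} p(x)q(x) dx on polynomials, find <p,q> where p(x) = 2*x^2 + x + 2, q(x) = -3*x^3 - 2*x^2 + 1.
<p,q> = -2/15

Expand the product: p(x)·q(x) = -6*x^5 - 7*x^4 - 8*x^3 - 2*x^2 + x + 2.
∫_{-1}^{1} of each monomial x^k gives [2/(k+1) if k even, 0 if k odd]. Integrating term-by-term (or equivalently evaluating the antiderivative F(x) = -x^6 - 7*x^5/5 - 2*x^4 - 2*x^3/3 + x^2/2 + 2*x at the endpoints):
  F(1) − F(−1) = -77/30 − (-73/30) = -2/15.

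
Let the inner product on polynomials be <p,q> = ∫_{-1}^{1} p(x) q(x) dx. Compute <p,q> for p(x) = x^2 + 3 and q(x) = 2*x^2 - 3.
<p,q> = -76/5

Expand the product: p(x)·q(x) = 2*x^4 + 3*x^2 - 9.
∫_{-1}^{1} of each monomial x^k gives [2/(k+1) if k even, 0 if k odd]. Integrating term-by-term (or equivalently evaluating the antiderivative F(x) = 2*x^5/5 + x^3 - 9*x at the endpoints):
  F(1) − F(−1) = -38/5 − (38/5) = -76/5.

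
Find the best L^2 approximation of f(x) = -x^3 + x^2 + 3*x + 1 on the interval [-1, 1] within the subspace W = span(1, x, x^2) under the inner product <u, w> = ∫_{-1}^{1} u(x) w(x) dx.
g(x) = x^2 + 12*x/5 + 1

The best approximation g ∈ W is the orthogonal projection of f onto W. Writing g = a_0 + a_1 x + a_2 x^2, the coefficients solve the normal equations G · a = b where
  G_{ij} = <φ_i, φ_j> and b_i = <f, φ_i>, with φ_0 = 1, φ_1 = x, φ_2 = x^2.
G =
  [2, 0, 2/3]
  [0, 2/3, 0]
  [2/3, 0, 2/5],
b = (8/3, 8/5, 16/15).
Solving gives a_0 = 1, a_1 = 12/5, a_2 = 1, so
  g(x) = x^2 + 12*x/5 + 1.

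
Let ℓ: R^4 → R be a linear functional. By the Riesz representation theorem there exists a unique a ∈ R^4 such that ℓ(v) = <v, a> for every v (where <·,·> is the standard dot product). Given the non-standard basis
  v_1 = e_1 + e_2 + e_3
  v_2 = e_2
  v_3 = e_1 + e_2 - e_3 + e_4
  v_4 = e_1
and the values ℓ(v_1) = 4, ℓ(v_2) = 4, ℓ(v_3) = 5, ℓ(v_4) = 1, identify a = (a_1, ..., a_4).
a = (1, 4, -1, -1)

Write a = (a_1, ..., a_4) in the standard basis. For each basis vector v_i, ℓ(v_i) = <v_i, a> is a linear equation in the a_j's. Collect the n equations into a matrix system V a = ℓ, where row i of V is v_i (expressed in the standard basis). Since V is invertible (lower-triangular with 1s on the diagonal, up to permutation), solve by back-substitution:
  V =
[[1, 1, 1, 0],
 [0, 1, 0, 0],
 [1, 1, -1, 1],
 [1, 0, 0, 0]]
  V a = (4, 4, 5, 1)
Solving gives a = (1, 4, -1, -1).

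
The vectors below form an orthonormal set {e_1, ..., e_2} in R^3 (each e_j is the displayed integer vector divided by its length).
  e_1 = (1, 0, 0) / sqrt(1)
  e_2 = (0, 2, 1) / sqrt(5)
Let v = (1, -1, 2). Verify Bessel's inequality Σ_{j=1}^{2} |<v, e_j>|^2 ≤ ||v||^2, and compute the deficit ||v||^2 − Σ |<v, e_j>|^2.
Σ |<v, e_j>|^2 = 1; ||v||^2 = 6; deficit = 5

Write each e_j = u_j / sqrt(<u_j, u_j>) where u_j is the displayed integer vector. Then <v, e_j> = <v, u_j> / sqrt(<u_j, u_j>), so |<v, e_j>|^2 = <v, u_j>^2 / <u_j, u_j>.
Coefficients: <v, e_1> = 1/sqrt(1), <v, e_2> = 0/sqrt(5).
Square and sum: Σ |<v, e_j>|^2 = 1.
Compute ||v||^2 = v·v = 6.
Deficit = 6 − 1 = 5 ≥ 0, confirming Bessel's inequality. (The deficit equals ||v − Σ <v,e_j> e_j||^2, the squared distance from v to span{e_j}.)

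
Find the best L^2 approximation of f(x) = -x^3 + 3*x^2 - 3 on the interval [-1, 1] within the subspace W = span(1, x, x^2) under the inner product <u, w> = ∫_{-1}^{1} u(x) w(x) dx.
g(x) = 3*x^2 - 3*x/5 - 3

The best approximation g ∈ W is the orthogonal projection of f onto W. Writing g = a_0 + a_1 x + a_2 x^2, the coefficients solve the normal equations G · a = b where
  G_{ij} = <φ_i, φ_j> and b_i = <f, φ_i>, with φ_0 = 1, φ_1 = x, φ_2 = x^2.
G =
  [2, 0, 2/3]
  [0, 2/3, 0]
  [2/3, 0, 2/5],
b = (-4, -2/5, -4/5).
Solving gives a_0 = -3, a_1 = -3/5, a_2 = 3, so
  g(x) = 3*x^2 - 3*x/5 - 3.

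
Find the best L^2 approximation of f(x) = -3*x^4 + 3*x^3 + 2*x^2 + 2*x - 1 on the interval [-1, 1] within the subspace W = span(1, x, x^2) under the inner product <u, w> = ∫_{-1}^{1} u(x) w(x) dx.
g(x) = -4*x^2/7 + 19*x/5 - 26/35

The best approximation g ∈ W is the orthogonal projection of f onto W. Writing g = a_0 + a_1 x + a_2 x^2, the coefficients solve the normal equations G · a = b where
  G_{ij} = <φ_i, φ_j> and b_i = <f, φ_i>, with φ_0 = 1, φ_1 = x, φ_2 = x^2.
G =
  [2, 0, 2/3]
  [0, 2/3, 0]
  [2/3, 0, 2/5],
b = (-28/15, 38/15, -76/105).
Solving gives a_0 = -26/35, a_1 = 19/5, a_2 = -4/7, so
  g(x) = -4*x^2/7 + 19*x/5 - 26/35.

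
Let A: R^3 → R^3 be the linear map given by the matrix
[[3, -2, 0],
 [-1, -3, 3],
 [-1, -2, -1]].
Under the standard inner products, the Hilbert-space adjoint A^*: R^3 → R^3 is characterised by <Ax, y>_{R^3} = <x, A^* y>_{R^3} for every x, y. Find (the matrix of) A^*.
A^* = A^T =
[[3, -1, -1],
 [-2, -3, -2],
 [0, 3, -1]]

For real matrices with standard dot products, the defining identity <Ax, y> = <x, A^* y> gives (Ax)^T y = x^T (A^*) y, i.e. x^T A^T y = x^T (A^*) y. Since this holds for all x, y, we must have A^* = A^T. Therefore
A^* =
[[3, -1, -1],
 [-2, -3, -2],
 [0, 3, -1]].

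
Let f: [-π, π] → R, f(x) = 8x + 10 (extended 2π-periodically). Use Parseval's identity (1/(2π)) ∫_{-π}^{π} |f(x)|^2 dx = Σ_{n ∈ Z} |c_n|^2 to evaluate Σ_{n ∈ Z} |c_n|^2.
Σ |c_n|^2 = 64π^2/3 + 100

Expand and integrate term by term over [-π, π]:
  ∫ (8x)^2 dx = 64·(2π^3/3); ∫ 2·8·(10)·x dx = 0 (odd integrand); ∫ 10^2 dx = 100·2π.
So (1/(2π)) ∫_{-π}^{π} (8x + 10)^2 dx = 64π^2/3 + 100 = 64π^2/3 + 100.
Parseval ⇒ Σ |c_n|^2 = 64π^2/3 + 100.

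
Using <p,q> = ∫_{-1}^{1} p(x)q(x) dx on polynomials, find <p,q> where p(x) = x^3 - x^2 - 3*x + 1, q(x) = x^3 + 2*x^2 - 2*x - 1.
<p,q> = 52/35

Expand the product: p(x)·q(x) = x^6 + x^5 - 7*x^4 - 4*x^3 + 9*x^2 + x - 1.
∫_{-1}^{1} of each monomial x^k gives [2/(k+1) if k even, 0 if k odd]. Integrating term-by-term (or equivalently evaluating the antiderivative F(x) = x^7/7 + x^6/6 - 7*x^5/5 - x^4 + 3*x^3 + x^2/2 - x at the endpoints):
  F(1) − F(−1) = 43/105 − (-113/105) = 52/35.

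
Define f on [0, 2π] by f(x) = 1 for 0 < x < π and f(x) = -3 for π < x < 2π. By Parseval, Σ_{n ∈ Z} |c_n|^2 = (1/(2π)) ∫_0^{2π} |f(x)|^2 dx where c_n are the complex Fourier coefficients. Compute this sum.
Σ |c_n|^2 = 5

Parseval equates the L^2 energy of f (normalised by 1/(2π)) with the ℓ^2 sum of its Fourier coefficients: (1/(2π)) ∫_0^{2π} |f|^2 = Σ |c_n|^2.
Compute the left side: (1/(2π)) [∫_0^π 1^2 dx + ∫_π^{2π} (-3)^2 dx] = (1/(2π)) · (1π + 9π) = (1 + 9)/2 = 5.
So Σ_{n ∈ Z} |c_n|^2 = 5.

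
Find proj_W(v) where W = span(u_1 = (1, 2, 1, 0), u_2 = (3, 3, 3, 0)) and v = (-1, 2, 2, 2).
proj_W(v) = (1/2, 2, 1/2, 0)

Set up U = [u_1 | ... | u_2] ∈ R^(4×2). The projector onto W = col(U) is P = U (U^T U)^(-1) U^T.
Compute U^T U =
  [6, 12]
  [12, 27],
and U^T v = (5, 9).
Solve U^T U · c = U^T v for the coefficients: c = (3/2, -1/3). The projection is proj_W(v) = U c.
Check: (v - proj_W(v)) · u_1 = 0  (should be 0).
Check: (v - proj_W(v)) · u_2 = 0  (should be 0).
Result: proj_W(v) = (1/2, 2, 1/2, 0).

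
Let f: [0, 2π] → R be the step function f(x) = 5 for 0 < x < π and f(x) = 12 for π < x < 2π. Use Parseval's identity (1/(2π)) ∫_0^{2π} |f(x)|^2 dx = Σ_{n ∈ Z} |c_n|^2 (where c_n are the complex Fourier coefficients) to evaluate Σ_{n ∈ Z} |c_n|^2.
Σ |c_n|^2 = 169/2

Parseval equates the L^2 energy of f (normalised by 1/(2π)) with the ℓ^2 sum of its Fourier coefficients: (1/(2π)) ∫_0^{2π} |f|^2 = Σ |c_n|^2.
Compute the left side: (1/(2π)) [∫_0^π 5^2 dx + ∫_π^{2π} 12^2 dx] = (1/(2π)) · (25π + 144π) = (25 + 144)/2 = 169/2.
So Σ_{n ∈ Z} |c_n|^2 = 169/2.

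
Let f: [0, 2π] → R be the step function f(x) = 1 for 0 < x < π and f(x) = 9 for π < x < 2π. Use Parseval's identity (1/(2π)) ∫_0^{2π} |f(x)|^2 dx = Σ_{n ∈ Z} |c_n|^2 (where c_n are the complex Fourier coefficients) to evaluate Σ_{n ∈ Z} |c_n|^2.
Σ |c_n|^2 = 41

Parseval equates the L^2 energy of f (normalised by 1/(2π)) with the ℓ^2 sum of its Fourier coefficients: (1/(2π)) ∫_0^{2π} |f|^2 = Σ |c_n|^2.
Compute the left side: (1/(2π)) [∫_0^π 1^2 dx + ∫_π^{2π} 9^2 dx] = (1/(2π)) · (1π + 81π) = (1 + 81)/2 = 41.
So Σ_{n ∈ Z} |c_n|^2 = 41.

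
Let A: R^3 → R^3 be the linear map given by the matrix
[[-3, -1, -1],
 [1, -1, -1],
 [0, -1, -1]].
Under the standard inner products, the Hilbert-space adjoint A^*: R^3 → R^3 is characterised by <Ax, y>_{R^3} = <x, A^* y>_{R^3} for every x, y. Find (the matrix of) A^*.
A^* = A^T =
[[-3, 1, 0],
 [-1, -1, -1],
 [-1, -1, -1]]

For real matrices with standard dot products, the defining identity <Ax, y> = <x, A^* y> gives (Ax)^T y = x^T (A^*) y, i.e. x^T A^T y = x^T (A^*) y. Since this holds for all x, y, we must have A^* = A^T. Therefore
A^* =
[[-3, 1, 0],
 [-1, -1, -1],
 [-1, -1, -1]].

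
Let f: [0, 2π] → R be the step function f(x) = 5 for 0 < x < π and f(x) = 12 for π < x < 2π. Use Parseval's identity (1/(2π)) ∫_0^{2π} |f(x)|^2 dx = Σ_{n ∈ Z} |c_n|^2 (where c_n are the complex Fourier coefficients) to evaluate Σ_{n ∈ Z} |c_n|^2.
Σ |c_n|^2 = 169/2

Parseval equates the L^2 energy of f (normalised by 1/(2π)) with the ℓ^2 sum of its Fourier coefficients: (1/(2π)) ∫_0^{2π} |f|^2 = Σ |c_n|^2.
Compute the left side: (1/(2π)) [∫_0^π 5^2 dx + ∫_π^{2π} 12^2 dx] = (1/(2π)) · (25π + 144π) = (25 + 144)/2 = 169/2.
So Σ_{n ∈ Z} |c_n|^2 = 169/2.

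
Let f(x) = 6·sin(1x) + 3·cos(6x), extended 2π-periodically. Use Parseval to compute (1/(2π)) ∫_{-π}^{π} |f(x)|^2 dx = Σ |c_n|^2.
Σ |c_n|^2 = 45/2

Expand |f|^2 and use orthogonality of {sin(nx), cos(mx)} on [-π, π]:
  ∫_{-π}^{π} sin(nx)^2 dx = π, ∫ cos(mx)^2 dx = π, and cross terms integrate to 0.
So ∫_{-π}^{π} f(x)^2 dx = 6^2 · π + 3^2 · π = (36 + 9)π.
Divide by 2π: (36 + 9)/2 = 45/2.
By Parseval, this equals Σ |c_n|^2.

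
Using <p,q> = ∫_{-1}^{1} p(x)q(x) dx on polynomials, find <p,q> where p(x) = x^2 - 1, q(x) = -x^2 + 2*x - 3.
<p,q> = 64/15

Expand the product: p(x)·q(x) = -x^4 + 2*x^3 - 2*x^2 - 2*x + 3.
∫_{-1}^{1} of each monomial x^k gives [2/(k+1) if k even, 0 if k odd]. Integrating term-by-term (or equivalently evaluating the antiderivative F(x) = -x^5/5 + x^4/2 - 2*x^3/3 - x^2 + 3*x at the endpoints):
  F(1) − F(−1) = 49/30 − (-79/30) = 64/15.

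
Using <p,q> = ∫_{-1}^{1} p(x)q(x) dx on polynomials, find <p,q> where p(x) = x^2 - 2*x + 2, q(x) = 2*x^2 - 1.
<p,q> = -6/5

Expand the product: p(x)·q(x) = 2*x^4 - 4*x^3 + 3*x^2 + 2*x - 2.
∫_{-1}^{1} of each monomial x^k gives [2/(k+1) if k even, 0 if k odd]. Integrating term-by-term (or equivalently evaluating the antiderivative F(x) = 2*x^5/5 - x^4 + x^3 + x^2 - 2*x at the endpoints):
  F(1) − F(−1) = -3/5 − (3/5) = -6/5.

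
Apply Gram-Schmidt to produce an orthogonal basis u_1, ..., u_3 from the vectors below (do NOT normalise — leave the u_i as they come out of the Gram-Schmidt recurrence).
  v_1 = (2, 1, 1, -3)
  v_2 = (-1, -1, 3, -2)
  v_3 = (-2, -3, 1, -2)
Orthogonal basis:
  u_1 = (2, 1, 1, -3)
  u_2 = (-9/5, -7/5, 13/5, -4/5)
  u_3 = (-2/7, -5/3, -31/21, -26/21)

Apply the Gram-Schmidt recurrence
  u_1 = v_1
  u_i = v_i − Σ_{j<i} ((v_i · u_j) / (u_j · u_j)) · u_j.

Step by step this gives:
  u_1 = (2, 1, 1, -3)
  u_2 = (-9/5, -7/5, 13/5, -4/5)
  u_3 = (-2/7, -5/3, -31/21, -26/21)

Orthogonality check:
  u_2 · u_1 = 0 (should be 0)
  u_3 · u_1 = 0 (should be 0)
  u_3 · u_2 = 0 (should be 0)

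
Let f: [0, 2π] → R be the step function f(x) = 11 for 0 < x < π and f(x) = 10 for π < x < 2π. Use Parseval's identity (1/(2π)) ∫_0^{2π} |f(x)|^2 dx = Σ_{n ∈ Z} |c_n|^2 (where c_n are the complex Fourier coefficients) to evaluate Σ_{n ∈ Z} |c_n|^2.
Σ |c_n|^2 = 221/2

Parseval equates the L^2 energy of f (normalised by 1/(2π)) with the ℓ^2 sum of its Fourier coefficients: (1/(2π)) ∫_0^{2π} |f|^2 = Σ |c_n|^2.
Compute the left side: (1/(2π)) [∫_0^π 11^2 dx + ∫_π^{2π} 10^2 dx] = (1/(2π)) · (121π + 100π) = (121 + 100)/2 = 221/2.
So Σ_{n ∈ Z} |c_n|^2 = 221/2.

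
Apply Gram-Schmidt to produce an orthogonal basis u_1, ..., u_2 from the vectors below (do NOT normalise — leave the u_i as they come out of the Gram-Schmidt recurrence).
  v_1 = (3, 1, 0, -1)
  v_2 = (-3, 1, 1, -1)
Orthogonal basis:
  u_1 = (3, 1, 0, -1)
  u_2 = (-12/11, 18/11, 1, -18/11)

Apply the Gram-Schmidt recurrence
  u_1 = v_1
  u_i = v_i − Σ_{j<i} ((v_i · u_j) / (u_j · u_j)) · u_j.

Step by step this gives:
  u_1 = (3, 1, 0, -1)
  u_2 = (-12/11, 18/11, 1, -18/11)

Orthogonality check:
  u_2 · u_1 = 0 (should be 0)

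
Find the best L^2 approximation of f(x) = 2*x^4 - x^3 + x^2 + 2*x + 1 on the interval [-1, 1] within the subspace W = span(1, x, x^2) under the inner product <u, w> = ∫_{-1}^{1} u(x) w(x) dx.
g(x) = 19*x^2/7 + 7*x/5 + 29/35

The best approximation g ∈ W is the orthogonal projection of f onto W. Writing g = a_0 + a_1 x + a_2 x^2, the coefficients solve the normal equations G · a = b where
  G_{ij} = <φ_i, φ_j> and b_i = <f, φ_i>, with φ_0 = 1, φ_1 = x, φ_2 = x^2.
G =
  [2, 0, 2/3]
  [0, 2/3, 0]
  [2/3, 0, 2/5],
b = (52/15, 14/15, 172/105).
Solving gives a_0 = 29/35, a_1 = 7/5, a_2 = 19/7, so
  g(x) = 19*x^2/7 + 7*x/5 + 29/35.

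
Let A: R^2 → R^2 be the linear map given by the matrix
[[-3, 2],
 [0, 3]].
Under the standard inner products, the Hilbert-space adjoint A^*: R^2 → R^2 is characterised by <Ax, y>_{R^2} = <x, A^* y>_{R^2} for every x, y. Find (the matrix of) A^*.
A^* = A^T =
[[-3, 0],
 [2, 3]]

For real matrices with standard dot products, the defining identity <Ax, y> = <x, A^* y> gives (Ax)^T y = x^T (A^*) y, i.e. x^T A^T y = x^T (A^*) y. Since this holds for all x, y, we must have A^* = A^T. Therefore
A^* =
[[-3, 0],
 [2, 3]].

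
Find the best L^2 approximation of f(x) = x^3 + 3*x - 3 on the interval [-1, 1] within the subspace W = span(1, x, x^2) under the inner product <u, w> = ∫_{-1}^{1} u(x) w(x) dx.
g(x) = 18*x/5 - 3

The best approximation g ∈ W is the orthogonal projection of f onto W. Writing g = a_0 + a_1 x + a_2 x^2, the coefficients solve the normal equations G · a = b where
  G_{ij} = <φ_i, φ_j> and b_i = <f, φ_i>, with φ_0 = 1, φ_1 = x, φ_2 = x^2.
G =
  [2, 0, 2/3]
  [0, 2/3, 0]
  [2/3, 0, 2/5],
b = (-6, 12/5, -2).
Solving gives a_0 = -3, a_1 = 18/5, a_2 = 0, so
  g(x) = 18*x/5 - 3.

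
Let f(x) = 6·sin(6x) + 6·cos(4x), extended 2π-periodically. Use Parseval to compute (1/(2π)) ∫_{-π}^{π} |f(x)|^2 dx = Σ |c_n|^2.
Σ |c_n|^2 = 36

Expand |f|^2 and use orthogonality of {sin(nx), cos(mx)} on [-π, π]:
  ∫_{-π}^{π} sin(nx)^2 dx = π, ∫ cos(mx)^2 dx = π, and cross terms integrate to 0.
So ∫_{-π}^{π} f(x)^2 dx = 6^2 · π + 6^2 · π = (36 + 36)π.
Divide by 2π: (36 + 36)/2 = 36.
By Parseval, this equals Σ |c_n|^2.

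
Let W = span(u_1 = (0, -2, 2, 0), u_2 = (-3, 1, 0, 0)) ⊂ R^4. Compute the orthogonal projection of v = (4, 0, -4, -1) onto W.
proj_W(v) = (84/19, 24/19, -52/19, 0)

Set up U = [u_1 | ... | u_2] ∈ R^(4×2). The projector onto W = col(U) is P = U (U^T U)^(-1) U^T.
Compute U^T U =
  [8, -2]
  [-2, 10],
and U^T v = (-8, -12).
Solve U^T U · c = U^T v for the coefficients: c = (-26/19, -28/19). The projection is proj_W(v) = U c.
Check: (v - proj_W(v)) · u_1 = 0  (should be 0).
Check: (v - proj_W(v)) · u_2 = 0  (should be 0).
Result: proj_W(v) = (84/19, 24/19, -52/19, 0).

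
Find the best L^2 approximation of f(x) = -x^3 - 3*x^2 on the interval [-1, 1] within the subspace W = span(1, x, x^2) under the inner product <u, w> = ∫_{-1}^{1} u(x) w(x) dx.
g(x) = -3*x^2 - 3*x/5

The best approximation g ∈ W is the orthogonal projection of f onto W. Writing g = a_0 + a_1 x + a_2 x^2, the coefficients solve the normal equations G · a = b where
  G_{ij} = <φ_i, φ_j> and b_i = <f, φ_i>, with φ_0 = 1, φ_1 = x, φ_2 = x^2.
G =
  [2, 0, 2/3]
  [0, 2/3, 0]
  [2/3, 0, 2/5],
b = (-2, -2/5, -6/5).
Solving gives a_0 = 0, a_1 = -3/5, a_2 = -3, so
  g(x) = -3*x^2 - 3*x/5.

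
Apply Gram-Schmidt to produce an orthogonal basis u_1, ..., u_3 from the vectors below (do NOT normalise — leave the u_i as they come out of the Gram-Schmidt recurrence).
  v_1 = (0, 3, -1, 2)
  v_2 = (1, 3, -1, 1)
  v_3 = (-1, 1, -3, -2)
Orthogonal basis:
  u_1 = (0, 3, -1, 2)
  u_2 = (1, 3/7, -1/7, -5/7)
  u_3 = (-7/4, 1/4, -11/4, -7/4)

Apply the Gram-Schmidt recurrence
  u_1 = v_1
  u_i = v_i − Σ_{j<i} ((v_i · u_j) / (u_j · u_j)) · u_j.

Step by step this gives:
  u_1 = (0, 3, -1, 2)
  u_2 = (1, 3/7, -1/7, -5/7)
  u_3 = (-7/4, 1/4, -11/4, -7/4)

Orthogonality check:
  u_2 · u_1 = 0 (should be 0)
  u_3 · u_1 = 0 (should be 0)
  u_3 · u_2 = 0 (should be 0)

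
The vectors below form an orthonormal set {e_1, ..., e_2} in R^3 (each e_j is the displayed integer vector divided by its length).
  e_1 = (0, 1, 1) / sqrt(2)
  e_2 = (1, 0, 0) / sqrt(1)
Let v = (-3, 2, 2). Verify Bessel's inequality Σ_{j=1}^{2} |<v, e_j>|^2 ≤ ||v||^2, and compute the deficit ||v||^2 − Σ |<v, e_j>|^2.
Σ |<v, e_j>|^2 = 17; ||v||^2 = 17; deficit = 0

Write each e_j = u_j / sqrt(<u_j, u_j>) where u_j is the displayed integer vector. Then <v, e_j> = <v, u_j> / sqrt(<u_j, u_j>), so |<v, e_j>|^2 = <v, u_j>^2 / <u_j, u_j>.
Coefficients: <v, e_1> = 4/sqrt(2), <v, e_2> = -3/sqrt(1).
Square and sum: Σ |<v, e_j>|^2 = 17.
Compute ||v||^2 = v·v = 17.
Deficit = 17 − 17 = 0 ≥ 0, confirming Bessel's inequality. (The deficit equals ||v − Σ <v,e_j> e_j||^2, the squared distance from v to span{e_j}.)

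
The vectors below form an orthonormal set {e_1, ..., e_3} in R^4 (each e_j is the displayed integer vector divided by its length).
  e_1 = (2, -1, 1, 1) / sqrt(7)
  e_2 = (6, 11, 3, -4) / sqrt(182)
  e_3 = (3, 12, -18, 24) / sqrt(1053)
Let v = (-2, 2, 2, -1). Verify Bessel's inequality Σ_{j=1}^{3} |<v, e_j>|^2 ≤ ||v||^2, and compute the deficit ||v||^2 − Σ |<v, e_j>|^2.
Σ |<v, e_j>|^2 = 67/9; ||v||^2 = 13; deficit = 50/9

Write each e_j = u_j / sqrt(<u_j, u_j>) where u_j is the displayed integer vector. Then <v, e_j> = <v, u_j> / sqrt(<u_j, u_j>), so |<v, e_j>|^2 = <v, u_j>^2 / <u_j, u_j>.
Coefficients: <v, e_1> = -5/sqrt(7), <v, e_2> = 20/sqrt(182), <v, e_3> = -42/sqrt(1053).
Square and sum: Σ |<v, e_j>|^2 = 67/9.
Compute ||v||^2 = v·v = 13.
Deficit = 13 − 67/9 = 50/9 ≥ 0, confirming Bessel's inequality. (The deficit equals ||v − Σ <v,e_j> e_j||^2, the squared distance from v to span{e_j}.)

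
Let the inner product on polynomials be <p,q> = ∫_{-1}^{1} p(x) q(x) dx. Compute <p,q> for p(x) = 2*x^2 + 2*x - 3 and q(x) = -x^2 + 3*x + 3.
<p,q> = -44/5

Expand the product: p(x)·q(x) = -2*x^4 + 4*x^3 + 15*x^2 - 3*x - 9.
∫_{-1}^{1} of each monomial x^k gives [2/(k+1) if k even, 0 if k odd]. Integrating term-by-term (or equivalently evaluating the antiderivative F(x) = -2*x^5/5 + x^4 + 5*x^3 - 3*x^2/2 - 9*x at the endpoints):
  F(1) − F(−1) = -49/10 − (39/10) = -44/5.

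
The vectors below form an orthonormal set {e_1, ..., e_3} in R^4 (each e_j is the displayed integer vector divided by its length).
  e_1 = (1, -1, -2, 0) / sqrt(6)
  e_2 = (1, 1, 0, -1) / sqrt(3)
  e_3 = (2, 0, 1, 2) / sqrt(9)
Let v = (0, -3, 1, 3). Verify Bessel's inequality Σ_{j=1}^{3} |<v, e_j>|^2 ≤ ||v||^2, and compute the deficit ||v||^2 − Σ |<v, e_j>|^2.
Σ |<v, e_j>|^2 = 317/18; ||v||^2 = 19; deficit = 25/18

Write each e_j = u_j / sqrt(<u_j, u_j>) where u_j is the displayed integer vector. Then <v, e_j> = <v, u_j> / sqrt(<u_j, u_j>), so |<v, e_j>|^2 = <v, u_j>^2 / <u_j, u_j>.
Coefficients: <v, e_1> = 1/sqrt(6), <v, e_2> = -6/sqrt(3), <v, e_3> = 7/sqrt(9).
Square and sum: Σ |<v, e_j>|^2 = 317/18.
Compute ||v||^2 = v·v = 19.
Deficit = 19 − 317/18 = 25/18 ≥ 0, confirming Bessel's inequality. (The deficit equals ||v − Σ <v,e_j> e_j||^2, the squared distance from v to span{e_j}.)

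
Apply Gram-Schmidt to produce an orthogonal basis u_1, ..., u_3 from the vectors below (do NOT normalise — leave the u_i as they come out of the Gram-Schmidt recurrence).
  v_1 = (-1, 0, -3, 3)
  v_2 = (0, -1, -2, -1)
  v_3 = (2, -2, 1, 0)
Orthogonal basis:
  u_1 = (-1, 0, -3, 3)
  u_2 = (3/19, -1, -29/19, -28/19)
  u_3 = (12/7, -13/7, 3/7, 1)

Apply the Gram-Schmidt recurrence
  u_1 = v_1
  u_i = v_i − Σ_{j<i} ((v_i · u_j) / (u_j · u_j)) · u_j.

Step by step this gives:
  u_1 = (-1, 0, -3, 3)
  u_2 = (3/19, -1, -29/19, -28/19)
  u_3 = (12/7, -13/7, 3/7, 1)

Orthogonality check:
  u_2 · u_1 = 0 (should be 0)
  u_3 · u_1 = 0 (should be 0)
  u_3 · u_2 = 0 (should be 0)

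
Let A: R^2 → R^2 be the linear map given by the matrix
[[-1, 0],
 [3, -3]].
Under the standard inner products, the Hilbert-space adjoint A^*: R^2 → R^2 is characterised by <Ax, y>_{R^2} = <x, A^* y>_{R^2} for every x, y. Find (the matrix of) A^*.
A^* = A^T =
[[-1, 3],
 [0, -3]]

For real matrices with standard dot products, the defining identity <Ax, y> = <x, A^* y> gives (Ax)^T y = x^T (A^*) y, i.e. x^T A^T y = x^T (A^*) y. Since this holds for all x, y, we must have A^* = A^T. Therefore
A^* =
[[-1, 3],
 [0, -3]].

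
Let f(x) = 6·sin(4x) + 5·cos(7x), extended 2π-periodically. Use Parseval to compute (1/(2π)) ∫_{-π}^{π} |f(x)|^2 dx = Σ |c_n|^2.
Σ |c_n|^2 = 61/2

Expand |f|^2 and use orthogonality of {sin(nx), cos(mx)} on [-π, π]:
  ∫_{-π}^{π} sin(nx)^2 dx = π, ∫ cos(mx)^2 dx = π, and cross terms integrate to 0.
So ∫_{-π}^{π} f(x)^2 dx = 6^2 · π + 5^2 · π = (36 + 25)π.
Divide by 2π: (36 + 25)/2 = 61/2.
By Parseval, this equals Σ |c_n|^2.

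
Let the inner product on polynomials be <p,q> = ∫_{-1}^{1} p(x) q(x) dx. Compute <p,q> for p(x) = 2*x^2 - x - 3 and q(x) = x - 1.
<p,q> = 4

Expand the product: p(x)·q(x) = 2*x^3 - 3*x^2 - 2*x + 3.
∫_{-1}^{1} of each monomial x^k gives [2/(k+1) if k even, 0 if k odd]. Integrating term-by-term (or equivalently evaluating the antiderivative F(x) = x^4/2 - x^3 - x^2 + 3*x at the endpoints):
  F(1) − F(−1) = 3/2 − (-5/2) = 4.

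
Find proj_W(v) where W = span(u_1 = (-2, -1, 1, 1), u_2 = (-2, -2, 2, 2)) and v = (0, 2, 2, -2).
proj_W(v) = (0, 2/3, -2/3, -2/3)

Set up U = [u_1 | ... | u_2] ∈ R^(4×2). The projector onto W = col(U) is P = U (U^T U)^(-1) U^T.
Compute U^T U =
  [7, 10]
  [10, 16],
and U^T v = (-2, -4).
Solve U^T U · c = U^T v for the coefficients: c = (2/3, -2/3). The projection is proj_W(v) = U c.
Check: (v - proj_W(v)) · u_1 = 0  (should be 0).
Check: (v - proj_W(v)) · u_2 = 0  (should be 0).
Result: proj_W(v) = (0, 2/3, -2/3, -2/3).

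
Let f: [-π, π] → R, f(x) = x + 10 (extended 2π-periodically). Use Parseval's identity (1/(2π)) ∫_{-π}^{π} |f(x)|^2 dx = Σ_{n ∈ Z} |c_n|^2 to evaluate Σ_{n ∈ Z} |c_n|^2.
Σ |c_n|^2 = π^2/3 + 100

Expand and integrate term by term over [-π, π]:
  ∫ (x)^2 dx = 1·(2π^3/3); ∫ 2·1·(10)·x dx = 0 (odd integrand); ∫ 10^2 dx = 100·2π.
So (1/(2π)) ∫_{-π}^{π} (x + 10)^2 dx = 1π^2/3 + 100 = π^2/3 + 100.
Parseval ⇒ Σ |c_n|^2 = π^2/3 + 100.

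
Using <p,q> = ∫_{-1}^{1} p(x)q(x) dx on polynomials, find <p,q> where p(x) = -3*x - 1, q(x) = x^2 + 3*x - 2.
<p,q> = -8/3

Expand the product: p(x)·q(x) = -3*x^3 - 10*x^2 + 3*x + 2.
∫_{-1}^{1} of each monomial x^k gives [2/(k+1) if k even, 0 if k odd]. Integrating term-by-term (or equivalently evaluating the antiderivative F(x) = -3*x^4/4 - 10*x^3/3 + 3*x^2/2 + 2*x at the endpoints):
  F(1) − F(−1) = -7/12 − (25/12) = -8/3.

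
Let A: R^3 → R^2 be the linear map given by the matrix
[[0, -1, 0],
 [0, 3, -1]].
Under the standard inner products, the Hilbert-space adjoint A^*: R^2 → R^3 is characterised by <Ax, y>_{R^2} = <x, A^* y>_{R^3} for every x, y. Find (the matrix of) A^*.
A^* = A^T =
[[0, 0],
 [-1, 3],
 [0, -1]]

For real matrices with standard dot products, the defining identity <Ax, y> = <x, A^* y> gives (Ax)^T y = x^T (A^*) y, i.e. x^T A^T y = x^T (A^*) y. Since this holds for all x, y, we must have A^* = A^T. Therefore
A^* =
[[0, 0],
 [-1, 3],
 [0, -1]].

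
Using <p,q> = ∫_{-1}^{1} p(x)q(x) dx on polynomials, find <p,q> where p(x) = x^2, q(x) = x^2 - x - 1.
<p,q> = -4/15

Expand the product: p(x)·q(x) = x^4 - x^3 - x^2.
∫_{-1}^{1} of each monomial x^k gives [2/(k+1) if k even, 0 if k odd]. Integrating term-by-term (or equivalently evaluating the antiderivative F(x) = x^5/5 - x^4/4 - x^3/3 at the endpoints):
  F(1) − F(−1) = -23/60 − (-7/60) = -4/15.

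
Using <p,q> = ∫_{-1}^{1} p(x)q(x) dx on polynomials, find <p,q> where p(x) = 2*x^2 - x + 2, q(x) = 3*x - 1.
<p,q> = -22/3

Expand the product: p(x)·q(x) = 6*x^3 - 5*x^2 + 7*x - 2.
∫_{-1}^{1} of each monomial x^k gives [2/(k+1) if k even, 0 if k odd]. Integrating term-by-term (or equivalently evaluating the antiderivative F(x) = 3*x^4/2 - 5*x^3/3 + 7*x^2/2 - 2*x at the endpoints):
  F(1) − F(−1) = 4/3 − (26/3) = -22/3.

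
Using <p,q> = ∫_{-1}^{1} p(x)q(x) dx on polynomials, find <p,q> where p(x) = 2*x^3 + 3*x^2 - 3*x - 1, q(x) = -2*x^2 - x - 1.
<p,q> = 2/15

Expand the product: p(x)·q(x) = -4*x^5 - 8*x^4 + x^3 + 2*x^2 + 4*x + 1.
∫_{-1}^{1} of each monomial x^k gives [2/(k+1) if k even, 0 if k odd]. Integrating term-by-term (or equivalently evaluating the antiderivative F(x) = -2*x^6/3 - 8*x^5/5 + x^4/4 + 2*x^3/3 + 2*x^2 + x at the endpoints):
  F(1) − F(−1) = 33/20 − (91/60) = 2/15.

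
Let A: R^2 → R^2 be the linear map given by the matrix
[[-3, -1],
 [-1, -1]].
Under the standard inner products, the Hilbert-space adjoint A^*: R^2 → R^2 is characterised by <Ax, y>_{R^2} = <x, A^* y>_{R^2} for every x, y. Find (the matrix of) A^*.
A^* = A^T =
[[-3, -1],
 [-1, -1]]

For real matrices with standard dot products, the defining identity <Ax, y> = <x, A^* y> gives (Ax)^T y = x^T (A^*) y, i.e. x^T A^T y = x^T (A^*) y. Since this holds for all x, y, we must have A^* = A^T. Therefore
A^* =
[[-3, -1],
 [-1, -1]].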